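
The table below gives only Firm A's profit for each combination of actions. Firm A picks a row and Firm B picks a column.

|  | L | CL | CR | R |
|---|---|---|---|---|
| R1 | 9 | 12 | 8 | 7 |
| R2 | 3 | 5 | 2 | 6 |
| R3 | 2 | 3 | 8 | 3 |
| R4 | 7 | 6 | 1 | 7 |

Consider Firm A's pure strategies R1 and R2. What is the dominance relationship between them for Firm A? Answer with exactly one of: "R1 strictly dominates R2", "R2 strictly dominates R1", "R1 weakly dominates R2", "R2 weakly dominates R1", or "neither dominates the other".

R1's payoffs vs R2's, by Firm B's action — L: 9>3, CL: 12>5, CR: 8>2, R: 7>6.
Every comparison favours R1, so R1 strictly dominates R2.

R1 strictly dominates R2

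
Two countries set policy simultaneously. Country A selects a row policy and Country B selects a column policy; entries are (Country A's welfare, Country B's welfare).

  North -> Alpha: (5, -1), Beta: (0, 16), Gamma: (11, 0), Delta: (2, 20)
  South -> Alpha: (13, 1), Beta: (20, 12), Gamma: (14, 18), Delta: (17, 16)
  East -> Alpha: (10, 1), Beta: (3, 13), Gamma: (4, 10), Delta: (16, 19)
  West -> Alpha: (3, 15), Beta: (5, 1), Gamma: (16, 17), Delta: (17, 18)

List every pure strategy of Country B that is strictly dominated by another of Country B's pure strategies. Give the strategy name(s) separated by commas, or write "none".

Alpha, Beta

Gamma strictly dominates Alpha — North: 0>-1, South: 18>1, East: 10>1, West: 17>15.
Beta: dominated, since Delta does at least as well everywhere (North: 20>16, South: 16>12, East: 19>13, West: 18>1).
Gamma: no other strategy beats it everywhere (Alpha at North (0>-1); Beta at South (18>12); Delta at South (18>16)).
Nothing dominates Delta: Alpha at North (20>-1); Beta at North (20>16); Gamma at North (20>0).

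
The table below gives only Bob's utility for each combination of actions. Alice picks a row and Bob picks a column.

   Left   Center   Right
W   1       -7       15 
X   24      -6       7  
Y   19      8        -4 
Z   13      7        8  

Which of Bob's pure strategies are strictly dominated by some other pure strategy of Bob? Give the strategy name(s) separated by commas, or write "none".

Nothing dominates Left: Center at W (1>-7); Right at X (24>7).
Left strictly dominates Center — W: 1>-7, X: 24>-6, Y: 19>8, Z: 13>7.
Right: no other strategy beats it everywhere (Left at W (15>1); Center at W (15>-7)).

Center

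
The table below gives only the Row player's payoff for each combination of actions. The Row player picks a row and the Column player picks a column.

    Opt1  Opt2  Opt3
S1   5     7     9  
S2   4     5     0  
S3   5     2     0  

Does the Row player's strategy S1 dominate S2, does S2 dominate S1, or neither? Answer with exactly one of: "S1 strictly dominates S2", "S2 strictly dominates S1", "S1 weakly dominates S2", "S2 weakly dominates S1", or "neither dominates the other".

S1's payoffs vs S2's, by the Column player's action — Opt1: 5>4, Opt2: 7>5, Opt3: 9>0.
S1 gives a strictly higher payoff against each choice by the Column player, so S1 strictly dominates S2.

S1 strictly dominates S2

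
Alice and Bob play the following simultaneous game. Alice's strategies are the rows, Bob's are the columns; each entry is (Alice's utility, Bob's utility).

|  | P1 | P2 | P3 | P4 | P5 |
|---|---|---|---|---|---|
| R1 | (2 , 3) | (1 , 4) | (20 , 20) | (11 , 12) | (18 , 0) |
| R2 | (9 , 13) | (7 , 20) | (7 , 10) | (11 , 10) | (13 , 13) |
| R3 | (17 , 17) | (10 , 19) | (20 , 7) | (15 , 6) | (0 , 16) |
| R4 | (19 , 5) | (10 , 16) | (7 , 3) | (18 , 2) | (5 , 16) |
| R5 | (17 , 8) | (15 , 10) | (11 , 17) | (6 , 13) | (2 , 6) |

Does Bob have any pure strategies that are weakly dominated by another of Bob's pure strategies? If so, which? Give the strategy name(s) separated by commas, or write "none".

P2 weakly dominates P1 — R1: 4>3, R2: 20>13, R3: 19>17, R4: 16>5, R5: 10>8.
P2: no other strategy beats it everywhere (P1 at R1 (4>3); P3 at R2 (20>10); P4 at R2 (20>10); P5 at R1 (4>0)).
P3 is not dominated — it holds its own against P1 at R1 (20>3); P2 at R1 (20>4); P4 at R1 (20>12); P5 at R1 (20>0).
P3 weakly dominates P4 — R1: 20>12, R2: 10=10, R3: 7>6, R4: 3>2, R5: 17>13.
P5: dominated, since P2 does at least as well everywhere (R1: 4>0, R2: 20>13, R3: 19>16, R4: 16=16, R5: 10>6).

P1, P4, P5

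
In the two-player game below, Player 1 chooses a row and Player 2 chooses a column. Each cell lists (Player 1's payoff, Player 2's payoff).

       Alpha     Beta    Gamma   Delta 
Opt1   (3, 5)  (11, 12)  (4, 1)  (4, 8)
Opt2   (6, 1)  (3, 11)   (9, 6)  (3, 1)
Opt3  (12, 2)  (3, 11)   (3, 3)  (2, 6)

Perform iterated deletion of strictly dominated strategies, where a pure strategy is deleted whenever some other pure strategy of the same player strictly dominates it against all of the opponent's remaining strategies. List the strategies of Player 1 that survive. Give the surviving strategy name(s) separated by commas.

Player 2's strategy Alpha is strictly dominated by Beta (Opt1: 12>5, Opt2: 11>1, Opt3: 11>2) and is removed.
Player 1's strategy Opt3 is strictly dominated by Opt1 (Beta: 11>3, Gamma: 4>3, Delta: 4>2) and is removed.
Column Gamma is eliminated: Beta beats it against every remaining row (Opt1: 12>1, Opt2: 11>6).
Player 1's strategy Opt2 is strictly dominated by Opt1 (Beta: 11>3, Delta: 4>3) and is removed.
For Player 2, Beta strictly dominates Delta on the remaining rows (Opt1: 12>8); eliminate Delta.
Among the remaining strategies, none is strictly dominated by another pure strategy of the same player, so the elimination stops.
Surviving strategies — Player 1: {Opt1}; Player 2: {Beta}.

Opt1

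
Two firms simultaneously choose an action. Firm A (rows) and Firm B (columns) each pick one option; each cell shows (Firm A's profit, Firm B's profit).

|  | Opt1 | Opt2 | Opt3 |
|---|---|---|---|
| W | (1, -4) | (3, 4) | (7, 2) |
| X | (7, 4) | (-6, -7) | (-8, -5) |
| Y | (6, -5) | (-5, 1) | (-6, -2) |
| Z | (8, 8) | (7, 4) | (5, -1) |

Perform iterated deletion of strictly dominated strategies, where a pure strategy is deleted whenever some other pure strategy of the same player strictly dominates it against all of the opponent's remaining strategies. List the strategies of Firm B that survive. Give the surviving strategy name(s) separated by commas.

Opt1

Firm A's strategy X is strictly dominated by Z (Opt1: 8>7, Opt2: 7>-6, Opt3: 5>-8) and is removed.
Firm A's strategy Y is strictly dominated by Z (Opt1: 8>6, Opt2: 7>-5, Opt3: 5>-6) and is removed.
For Firm B, Opt2 strictly dominates Opt3 on the remaining rows (W: 4>2, Z: 4>-1); eliminate Opt3.
Row W is eliminated: Z beats it against every remaining column (Opt1: 8>1, Opt2: 7>3).
Firm B's strategy Opt2 is strictly dominated by Opt1 (Z: 8>4) and is removed.
Among the remaining strategies, none is strictly dominated by another pure strategy of the same player, so the elimination stops.
Surviving strategies — Firm A: {Z}; Firm B: {Opt1}.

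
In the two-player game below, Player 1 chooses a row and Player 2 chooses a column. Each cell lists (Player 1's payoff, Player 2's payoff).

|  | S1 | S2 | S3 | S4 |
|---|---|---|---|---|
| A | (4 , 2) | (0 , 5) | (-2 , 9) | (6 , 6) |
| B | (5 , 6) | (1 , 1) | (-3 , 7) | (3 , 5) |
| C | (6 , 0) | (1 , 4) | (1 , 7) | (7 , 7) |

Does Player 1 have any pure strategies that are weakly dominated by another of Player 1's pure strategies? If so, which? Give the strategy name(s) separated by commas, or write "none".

A, B

C weakly dominates A — S1: 6>4, S2: 1>0, S3: 1>-2, S4: 7>6.
B is weakly dominated by C (S1: 6>5, S2: 1=1, S3: 1>-3, S4: 7>3).
C is not dominated — it holds its own against A at S1 (6>4); B at S1 (6>5).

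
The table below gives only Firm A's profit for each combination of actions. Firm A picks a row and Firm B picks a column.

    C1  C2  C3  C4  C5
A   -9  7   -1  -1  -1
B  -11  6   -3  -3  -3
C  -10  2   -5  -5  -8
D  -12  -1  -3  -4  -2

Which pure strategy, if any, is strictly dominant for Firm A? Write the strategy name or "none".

A

A vs B: C1: -9>-11, C2: 7>6, C3: -1>-3, C4: -1>-3, C5: -1>-3.
A vs C: C1: -9>-10, C2: 7>2, C3: -1>-5, C4: -1>-5, C5: -1>-8.
A vs D: C1: -9>-12, C2: 7>-1, C3: -1>-3, C4: -1>-4, C5: -1>-2.
A strictly beats every other strategy against every opponent action, so it is strictly dominant.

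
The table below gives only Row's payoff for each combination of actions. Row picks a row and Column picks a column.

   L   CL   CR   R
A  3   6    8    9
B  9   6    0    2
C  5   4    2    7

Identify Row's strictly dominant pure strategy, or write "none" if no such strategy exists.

none

A fails to dominate B at L (3<9).
B fails to dominate A at CL (6=6).
C fails to dominate A at CL (4<6).
No single strategy dominates all the others.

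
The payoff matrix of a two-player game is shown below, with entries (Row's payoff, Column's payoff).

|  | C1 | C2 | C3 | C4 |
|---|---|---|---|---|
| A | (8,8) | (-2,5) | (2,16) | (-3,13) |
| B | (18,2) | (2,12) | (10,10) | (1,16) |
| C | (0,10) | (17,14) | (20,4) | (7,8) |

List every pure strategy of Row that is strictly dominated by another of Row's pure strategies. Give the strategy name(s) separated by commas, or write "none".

A

A: dominated, since B does at least as well everywhere (C1: 18>8, C2: 2>-2, C3: 10>2, C4: 1>-3).
Nothing dominates B: A at C1 (18>8); C at C1 (18>0).
C is not dominated — it holds its own against A at C2 (17>-2); B at C2 (17>2).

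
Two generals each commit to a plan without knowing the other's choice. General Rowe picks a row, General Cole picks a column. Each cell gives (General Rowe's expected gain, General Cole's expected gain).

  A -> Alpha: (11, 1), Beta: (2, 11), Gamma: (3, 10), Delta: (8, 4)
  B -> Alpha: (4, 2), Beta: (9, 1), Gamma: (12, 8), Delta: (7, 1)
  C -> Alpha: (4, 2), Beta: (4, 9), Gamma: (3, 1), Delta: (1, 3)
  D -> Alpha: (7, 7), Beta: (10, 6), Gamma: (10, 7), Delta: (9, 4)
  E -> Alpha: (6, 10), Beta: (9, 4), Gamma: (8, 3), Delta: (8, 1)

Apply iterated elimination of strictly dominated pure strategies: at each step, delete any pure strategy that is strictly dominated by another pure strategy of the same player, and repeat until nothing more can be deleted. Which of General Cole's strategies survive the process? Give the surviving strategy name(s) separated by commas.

Alpha, Beta, Gamma

For General Rowe, D strictly dominates C on the remaining columns (Alpha: 7>4, Beta: 10>4, Gamma: 10>3, Delta: 9>1); eliminate C.
For General Rowe, D strictly dominates E on the remaining columns (Alpha: 7>6, Beta: 10>9, Gamma: 10>8, Delta: 9>8); eliminate E.
Column Delta is eliminated: Gamma beats it against every remaining row (A: 10>4, B: 8>1, D: 7>4).
Among the remaining strategies, none is strictly dominated by another pure strategy of the same player, so the elimination stops.
Surviving strategies — General Rowe: {A, B, D}; General Cole: {Alpha, Beta, Gamma}.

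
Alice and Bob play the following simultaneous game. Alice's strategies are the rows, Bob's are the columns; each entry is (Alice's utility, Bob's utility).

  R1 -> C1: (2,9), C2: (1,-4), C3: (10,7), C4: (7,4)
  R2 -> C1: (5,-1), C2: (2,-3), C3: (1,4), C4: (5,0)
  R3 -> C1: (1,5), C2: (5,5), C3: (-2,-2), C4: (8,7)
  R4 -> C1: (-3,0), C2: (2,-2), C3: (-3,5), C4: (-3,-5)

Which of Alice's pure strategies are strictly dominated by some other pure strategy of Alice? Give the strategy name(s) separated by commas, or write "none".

R1: no other strategy beats it everywhere (R2 at C3 (10>1); R3 at C1 (2>1); R4 at C1 (2>-3)).
R2 is not dominated — it holds its own against R1 at C1 (5>2); R3 at C1 (5>1); R4 at C1 (5>-3).
R3 is not dominated — it holds its own against R1 at C2 (5>1); R2 at C2 (5>2); R4 at C1 (1>-3).
R4: dominated, since R3 does at least as well everywhere (C1: 1>-3, C2: 5>2, C3: -2>-3, C4: 8>-3).

R4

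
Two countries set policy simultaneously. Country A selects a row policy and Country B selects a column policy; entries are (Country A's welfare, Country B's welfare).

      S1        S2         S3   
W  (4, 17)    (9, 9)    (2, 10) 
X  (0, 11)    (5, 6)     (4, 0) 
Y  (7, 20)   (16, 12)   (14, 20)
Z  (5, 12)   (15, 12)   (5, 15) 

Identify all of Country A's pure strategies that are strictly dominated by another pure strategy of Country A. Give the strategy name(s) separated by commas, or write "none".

Y strictly dominates W — S1: 7>4, S2: 16>9, S3: 14>2.
X: dominated, since Y does at least as well everywhere (S1: 7>0, S2: 16>5, S3: 14>4).
Y: no other strategy beats it everywhere (W at S1 (7>4); X at S1 (7>0); Z at S1 (7>5)).
Z: dominated, since Y does at least as well everywhere (S1: 7>5, S2: 16>15, S3: 14>5).

W, X, Z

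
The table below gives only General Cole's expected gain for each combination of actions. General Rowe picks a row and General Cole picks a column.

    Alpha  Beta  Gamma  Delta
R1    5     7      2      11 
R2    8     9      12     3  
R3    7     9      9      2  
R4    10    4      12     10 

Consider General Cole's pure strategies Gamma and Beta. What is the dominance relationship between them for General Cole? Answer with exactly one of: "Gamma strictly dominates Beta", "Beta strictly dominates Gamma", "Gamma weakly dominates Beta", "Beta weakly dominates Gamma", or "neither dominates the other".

Gamma's payoffs vs Beta's, by General Rowe's action — R1: 2<7, R2: 12>9, R3: 9=9, R4: 12>4.
Gamma does better at R2, R4 but worse at R1; neither strategy dominates the other.

neither dominates the other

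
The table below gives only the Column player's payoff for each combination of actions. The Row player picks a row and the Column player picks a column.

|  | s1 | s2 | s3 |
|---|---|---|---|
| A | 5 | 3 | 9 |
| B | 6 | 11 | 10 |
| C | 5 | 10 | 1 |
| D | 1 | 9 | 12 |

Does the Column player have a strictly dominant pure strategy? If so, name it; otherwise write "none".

s1 fails to dominate s2 at B (6<11).
s2 fails to dominate s1 at A (3<5).
s3 fails to dominate s1 at C (1<5).
No single strategy dominates all the others.

none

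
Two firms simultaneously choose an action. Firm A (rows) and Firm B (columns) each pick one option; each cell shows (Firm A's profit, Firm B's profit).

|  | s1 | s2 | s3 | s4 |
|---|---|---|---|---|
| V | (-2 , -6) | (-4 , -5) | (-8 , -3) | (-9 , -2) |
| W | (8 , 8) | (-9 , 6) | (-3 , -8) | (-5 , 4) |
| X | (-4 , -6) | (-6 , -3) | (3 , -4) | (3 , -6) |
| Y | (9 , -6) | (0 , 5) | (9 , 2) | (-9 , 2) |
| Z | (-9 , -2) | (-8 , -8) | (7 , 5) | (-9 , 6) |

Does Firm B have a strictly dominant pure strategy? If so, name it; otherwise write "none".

s1 fails to dominate s2 at V (-6<-5).
s2 fails to dominate s1 at W (6<8).
s3 fails to dominate s1 at W (-8<8).
s4 fails to dominate s1 at W (4<8).
No single strategy dominates all the others.

none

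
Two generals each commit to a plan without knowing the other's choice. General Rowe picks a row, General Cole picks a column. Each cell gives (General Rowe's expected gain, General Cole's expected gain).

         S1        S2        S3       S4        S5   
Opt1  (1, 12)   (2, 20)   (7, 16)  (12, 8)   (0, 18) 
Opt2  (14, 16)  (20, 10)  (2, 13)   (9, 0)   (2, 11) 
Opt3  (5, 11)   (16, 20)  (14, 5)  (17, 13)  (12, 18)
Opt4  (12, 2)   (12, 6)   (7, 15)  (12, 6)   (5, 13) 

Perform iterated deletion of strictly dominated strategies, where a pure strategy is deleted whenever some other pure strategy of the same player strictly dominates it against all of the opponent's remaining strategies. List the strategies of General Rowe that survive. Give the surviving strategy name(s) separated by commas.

General Rowe's strategy Opt1 is strictly dominated by Opt3 (S1: 5>1, S2: 16>2, S3: 14>7, S4: 17>12, S5: 12>0) and is removed.
General Cole's strategy S4 is strictly dominated by S5 (Opt2: 11>0, Opt3: 18>13, Opt4: 13>6) and is removed.
Among the remaining strategies, none is strictly dominated by another pure strategy of the same player, so the elimination stops.
Surviving strategies — General Rowe: {Opt2, Opt3, Opt4}; General Cole: {S1, S2, S3, S5}.

Opt2, Opt3, Opt4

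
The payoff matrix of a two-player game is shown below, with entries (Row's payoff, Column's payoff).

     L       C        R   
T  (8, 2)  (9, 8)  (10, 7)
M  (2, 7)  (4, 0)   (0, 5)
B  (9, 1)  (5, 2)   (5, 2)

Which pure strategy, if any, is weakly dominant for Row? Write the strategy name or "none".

T fails to dominate B at L (8<9).
M fails to dominate T at L (2<8).
B fails to dominate T at C (5<9).
No single strategy dominates all the others.

none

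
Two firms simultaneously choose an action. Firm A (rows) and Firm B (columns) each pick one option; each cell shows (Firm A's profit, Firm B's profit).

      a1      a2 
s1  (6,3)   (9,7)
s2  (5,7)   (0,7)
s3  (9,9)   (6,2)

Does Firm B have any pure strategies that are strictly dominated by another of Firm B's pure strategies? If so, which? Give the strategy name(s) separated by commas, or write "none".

Nothing dominates a1: a2 at s2 (7=7).
a2: no other strategy beats it everywhere (a1 at s1 (7>3)).

none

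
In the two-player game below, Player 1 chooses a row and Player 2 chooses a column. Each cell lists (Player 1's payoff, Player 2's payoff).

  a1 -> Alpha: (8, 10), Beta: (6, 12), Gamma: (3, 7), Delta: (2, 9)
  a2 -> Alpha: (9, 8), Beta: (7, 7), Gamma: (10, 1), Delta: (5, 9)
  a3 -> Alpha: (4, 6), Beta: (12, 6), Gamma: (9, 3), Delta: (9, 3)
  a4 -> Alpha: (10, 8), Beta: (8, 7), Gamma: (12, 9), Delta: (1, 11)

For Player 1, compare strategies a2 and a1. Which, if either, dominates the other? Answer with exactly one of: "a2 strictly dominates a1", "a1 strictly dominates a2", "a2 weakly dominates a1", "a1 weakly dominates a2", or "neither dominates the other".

a2 strictly dominates a1

a2's payoffs vs a1's, by Player 2's action — Alpha: 9>8, Beta: 7>6, Gamma: 10>3, Delta: 5>2.
a2 gives a strictly higher payoff against every action of Player 2, so a2 strictly dominates a1.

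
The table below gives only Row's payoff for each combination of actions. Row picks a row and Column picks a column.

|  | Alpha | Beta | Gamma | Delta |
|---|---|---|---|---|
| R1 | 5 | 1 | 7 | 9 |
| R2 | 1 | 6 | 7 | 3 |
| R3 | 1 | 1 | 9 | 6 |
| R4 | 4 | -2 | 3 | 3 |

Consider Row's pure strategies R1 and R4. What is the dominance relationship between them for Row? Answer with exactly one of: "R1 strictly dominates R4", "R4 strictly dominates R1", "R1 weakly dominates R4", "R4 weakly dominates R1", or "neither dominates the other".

Compare R1 to R4 across each choice by Column: Alpha: 5>4, Beta: 1>-2, Gamma: 7>3, Delta: 9>3.
Every comparison favours R1, so R1 strictly dominates R4.

R1 strictly dominates R4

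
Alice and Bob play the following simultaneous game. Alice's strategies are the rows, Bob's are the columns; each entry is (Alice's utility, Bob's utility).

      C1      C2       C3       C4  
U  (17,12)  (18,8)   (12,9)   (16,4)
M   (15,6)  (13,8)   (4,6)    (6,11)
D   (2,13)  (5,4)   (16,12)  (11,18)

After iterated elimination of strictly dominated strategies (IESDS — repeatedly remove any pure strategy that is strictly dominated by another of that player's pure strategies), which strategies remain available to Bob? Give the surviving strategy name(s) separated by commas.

C1

For Alice, U strictly dominates M on the remaining columns (C1: 17>15, C2: 18>13, C3: 12>4, C4: 16>6); eliminate M.
Bob's strategy C2 is strictly dominated by C1 (U: 12>8, D: 13>4) and is removed.
Column C3 is eliminated: C1 beats it against every remaining row (U: 12>9, D: 13>12).
Alice's strategy D is strictly dominated by U (C1: 17>2, C4: 16>11) and is removed.
Column C4 is eliminated: C1 beats it against every remaining row (U: 12>4).
Among the remaining strategies, none is strictly dominated by another pure strategy of the same player, so the elimination stops.
Surviving strategies — Alice: {U}; Bob: {C1}.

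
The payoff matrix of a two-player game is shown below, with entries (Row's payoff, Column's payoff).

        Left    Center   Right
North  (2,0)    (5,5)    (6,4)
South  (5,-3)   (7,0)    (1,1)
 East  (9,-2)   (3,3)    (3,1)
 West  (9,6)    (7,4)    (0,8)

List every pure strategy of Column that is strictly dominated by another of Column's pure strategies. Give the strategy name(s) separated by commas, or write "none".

Left

Right strictly dominates Left — North: 4>0, South: 1>-3, East: 1>-2, West: 8>6.
Nothing dominates Center: Left at North (5>0); Right at North (5>4).
Nothing dominates Right: Left at North (4>0); Center at South (1>0).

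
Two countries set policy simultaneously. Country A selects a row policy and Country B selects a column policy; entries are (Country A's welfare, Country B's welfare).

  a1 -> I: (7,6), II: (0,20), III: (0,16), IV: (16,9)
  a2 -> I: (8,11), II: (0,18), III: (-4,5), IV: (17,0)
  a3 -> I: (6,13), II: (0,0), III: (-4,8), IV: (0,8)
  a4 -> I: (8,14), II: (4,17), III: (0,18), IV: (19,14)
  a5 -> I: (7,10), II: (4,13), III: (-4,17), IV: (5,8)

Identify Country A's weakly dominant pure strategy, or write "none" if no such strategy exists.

a4 vs a1: I: 8>7, II: 4>0, III: 0=0, IV: 19>16.
a4 vs a2: I: 8=8, II: 4>0, III: 0>-4, IV: 19>17.
a4 vs a3: I: 8>6, II: 4>0, III: 0>-4, IV: 19>0.
a4 vs a5: I: 8>7, II: 4=4, III: 0>-4, IV: 19>5.
a4 is at least as good as every other strategy against every opponent action, so it is weakly dominant.

a4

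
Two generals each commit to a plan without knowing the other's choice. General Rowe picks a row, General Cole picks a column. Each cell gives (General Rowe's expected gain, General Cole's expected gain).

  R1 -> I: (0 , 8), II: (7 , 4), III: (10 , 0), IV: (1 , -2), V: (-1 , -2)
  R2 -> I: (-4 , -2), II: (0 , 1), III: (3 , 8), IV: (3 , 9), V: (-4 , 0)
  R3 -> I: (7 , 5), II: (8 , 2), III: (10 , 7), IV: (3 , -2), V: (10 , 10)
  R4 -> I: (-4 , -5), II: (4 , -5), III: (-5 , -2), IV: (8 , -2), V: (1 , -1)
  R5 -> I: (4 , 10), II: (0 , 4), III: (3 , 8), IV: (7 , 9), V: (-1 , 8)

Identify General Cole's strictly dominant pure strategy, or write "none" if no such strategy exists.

I fails to dominate II at R2 (-2<1).
II fails to dominate I at R1 (4<8).
III fails to dominate I at R1 (0<8).
IV fails to dominate I at R1 (-2<8).
V fails to dominate I at R1 (-2<8).
No single strategy dominates all the others.

none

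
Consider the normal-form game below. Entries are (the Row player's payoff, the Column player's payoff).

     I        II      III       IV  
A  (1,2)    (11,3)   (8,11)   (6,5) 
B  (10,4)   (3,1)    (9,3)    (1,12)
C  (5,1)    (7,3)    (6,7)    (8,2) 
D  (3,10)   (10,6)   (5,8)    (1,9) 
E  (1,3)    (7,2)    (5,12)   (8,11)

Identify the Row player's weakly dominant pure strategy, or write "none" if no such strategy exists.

A fails to dominate B at I (1<10).
B fails to dominate A at II (3<11).
C fails to dominate A at II (7<11).
D fails to dominate A at II (10<11).
E fails to dominate A at II (7<11).
No single strategy dominates all the others.

none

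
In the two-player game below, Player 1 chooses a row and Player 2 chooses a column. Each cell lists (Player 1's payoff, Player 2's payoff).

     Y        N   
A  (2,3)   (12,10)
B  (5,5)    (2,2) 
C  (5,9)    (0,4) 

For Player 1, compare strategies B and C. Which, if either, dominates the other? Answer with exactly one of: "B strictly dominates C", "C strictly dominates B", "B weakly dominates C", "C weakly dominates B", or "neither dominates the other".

B's payoffs vs C's, by Player 2's action — Y: 5=5, N: 2>0.
B is at least as good everywhere and strictly better somewhere (tied only at Y), so B weakly but not strictly dominates C.

B weakly dominates C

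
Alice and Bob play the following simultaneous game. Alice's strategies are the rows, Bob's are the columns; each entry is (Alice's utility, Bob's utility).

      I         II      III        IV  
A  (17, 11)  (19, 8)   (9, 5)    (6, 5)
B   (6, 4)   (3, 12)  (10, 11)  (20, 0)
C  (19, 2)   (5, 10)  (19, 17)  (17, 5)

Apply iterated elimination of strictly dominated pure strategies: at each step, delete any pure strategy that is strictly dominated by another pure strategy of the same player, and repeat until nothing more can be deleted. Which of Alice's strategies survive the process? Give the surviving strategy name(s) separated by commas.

A, C

For Bob, II strictly dominates IV on the remaining rows (A: 8>5, B: 12>0, C: 10>5); eliminate IV.
Row B is eliminated: C beats it against every remaining column (I: 19>6, II: 5>3, III: 19>10).
Among the remaining strategies, none is strictly dominated by another pure strategy of the same player, so the elimination stops.
Surviving strategies — Alice: {A, C}; Bob: {I, II, III}.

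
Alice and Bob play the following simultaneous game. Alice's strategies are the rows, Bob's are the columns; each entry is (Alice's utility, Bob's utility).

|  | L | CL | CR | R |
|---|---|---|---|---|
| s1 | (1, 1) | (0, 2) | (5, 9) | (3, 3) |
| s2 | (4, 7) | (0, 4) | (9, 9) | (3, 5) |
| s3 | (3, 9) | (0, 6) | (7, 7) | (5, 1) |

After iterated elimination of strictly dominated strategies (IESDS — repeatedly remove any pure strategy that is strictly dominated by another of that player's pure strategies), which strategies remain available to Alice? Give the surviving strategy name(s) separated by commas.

For Bob, CR strictly dominates CL on the remaining rows (s1: 9>2, s2: 9>4, s3: 7>6); eliminate CL.
For Alice, s3 strictly dominates s1 on the remaining columns (L: 3>1, CR: 7>5, R: 5>3); eliminate s1.
Column R is eliminated: L beats it against every remaining row (s2: 7>5, s3: 9>1).
For Alice, s2 strictly dominates s3 on the remaining columns (L: 4>3, CR: 9>7); eliminate s3.
Bob's strategy L is strictly dominated by CR (s2: 9>7) and is removed.
Among the remaining strategies, none is strictly dominated by another pure strategy of the same player, so the elimination stops.
Surviving strategies — Alice: {s2}; Bob: {CR}.

s2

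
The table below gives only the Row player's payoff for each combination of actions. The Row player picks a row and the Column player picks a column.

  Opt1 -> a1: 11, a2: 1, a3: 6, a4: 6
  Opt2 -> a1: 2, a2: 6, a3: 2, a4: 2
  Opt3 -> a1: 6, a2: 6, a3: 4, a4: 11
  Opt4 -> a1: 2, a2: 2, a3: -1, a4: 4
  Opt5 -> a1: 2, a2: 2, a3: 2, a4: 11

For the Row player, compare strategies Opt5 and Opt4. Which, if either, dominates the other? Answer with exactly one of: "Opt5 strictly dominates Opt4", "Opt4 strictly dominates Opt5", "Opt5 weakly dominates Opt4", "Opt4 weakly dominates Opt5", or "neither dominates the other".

Opt5 weakly dominates Opt4

Compare Opt5 to Opt4 across each opponent action: a1: 2=2, a2: 2=2, a3: 2>-1, a4: 11>4.
Opt5 is at least as good everywhere and strictly better somewhere (tied only at a1, a2), so Opt5 weakly but not strictly dominates Opt4.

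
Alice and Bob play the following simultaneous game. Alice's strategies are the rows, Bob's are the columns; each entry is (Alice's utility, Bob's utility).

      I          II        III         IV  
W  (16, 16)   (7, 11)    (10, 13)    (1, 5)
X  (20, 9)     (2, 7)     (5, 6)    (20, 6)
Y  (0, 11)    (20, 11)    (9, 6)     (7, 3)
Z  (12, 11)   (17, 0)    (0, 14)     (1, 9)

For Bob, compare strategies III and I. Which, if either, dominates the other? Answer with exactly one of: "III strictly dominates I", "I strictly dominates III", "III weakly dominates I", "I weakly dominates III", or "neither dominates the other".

Compare III to I across each opponent action: W: 13<16, X: 6<9, Y: 6<11, Z: 14>11.
III does better at Z but worse at W, X, Y; neither strategy dominates the other.

neither dominates the other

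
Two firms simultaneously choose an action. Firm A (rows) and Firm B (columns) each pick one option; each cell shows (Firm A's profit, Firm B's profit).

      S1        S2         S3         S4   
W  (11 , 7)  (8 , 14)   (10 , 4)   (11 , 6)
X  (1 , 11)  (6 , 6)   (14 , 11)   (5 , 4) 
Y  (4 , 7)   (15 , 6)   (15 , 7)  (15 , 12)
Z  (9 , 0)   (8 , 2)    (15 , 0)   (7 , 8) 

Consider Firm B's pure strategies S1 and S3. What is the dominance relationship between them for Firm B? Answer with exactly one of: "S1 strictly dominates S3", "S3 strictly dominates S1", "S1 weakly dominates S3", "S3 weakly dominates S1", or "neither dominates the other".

Compare S1 to S3 across each choice by Firm A: W: 7>4, X: 11=11, Y: 7=7, Z: 0=0.
S1 is at least as good everywhere and strictly better somewhere (tied only at X, Y, Z), so S1 weakly but not strictly dominates S3.

S1 weakly dominates S3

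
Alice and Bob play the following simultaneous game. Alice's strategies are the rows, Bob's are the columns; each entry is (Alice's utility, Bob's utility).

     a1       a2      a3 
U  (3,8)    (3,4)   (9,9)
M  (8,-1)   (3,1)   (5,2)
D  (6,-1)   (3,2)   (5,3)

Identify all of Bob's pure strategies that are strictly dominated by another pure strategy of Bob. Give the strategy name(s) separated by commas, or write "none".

a1, a2

a1 is strictly dominated by a3 (U: 9>8, M: 2>-1, D: 3>-1).
a2: dominated, since a3 does at least as well everywhere (U: 9>4, M: 2>1, D: 3>2).
a3: no other strategy beats it everywhere (a1 at U (9>8); a2 at U (9>4)).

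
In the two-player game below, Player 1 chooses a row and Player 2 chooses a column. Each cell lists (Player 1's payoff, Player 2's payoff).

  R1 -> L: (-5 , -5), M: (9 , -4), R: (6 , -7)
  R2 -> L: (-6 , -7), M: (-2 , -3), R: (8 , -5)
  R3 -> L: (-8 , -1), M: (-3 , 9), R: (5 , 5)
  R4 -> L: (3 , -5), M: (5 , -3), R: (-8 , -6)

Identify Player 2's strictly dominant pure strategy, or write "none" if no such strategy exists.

M

M vs L: R1: -4>-5, R2: -3>-7, R3: 9>-1, R4: -3>-5.
M vs R: R1: -4>-7, R2: -3>-5, R3: 9>5, R4: -3>-6.
M strictly beats every other strategy against every opponent action, so it is strictly dominant.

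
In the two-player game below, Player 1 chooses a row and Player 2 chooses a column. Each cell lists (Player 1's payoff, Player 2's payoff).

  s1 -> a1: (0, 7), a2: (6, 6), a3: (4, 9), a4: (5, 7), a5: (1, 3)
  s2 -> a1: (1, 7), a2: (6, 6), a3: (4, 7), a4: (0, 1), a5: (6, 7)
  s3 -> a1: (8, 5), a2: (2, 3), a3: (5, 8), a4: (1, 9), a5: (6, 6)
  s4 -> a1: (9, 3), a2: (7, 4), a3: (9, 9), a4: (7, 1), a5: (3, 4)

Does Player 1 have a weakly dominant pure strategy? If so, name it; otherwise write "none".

none

s1 fails to dominate s2 at a1 (0<1).
s2 fails to dominate s1 at a4 (0<5).
s3 fails to dominate s1 at a2 (2<6).
s4 fails to dominate s2 at a5 (3<6).
No single strategy dominates all the others.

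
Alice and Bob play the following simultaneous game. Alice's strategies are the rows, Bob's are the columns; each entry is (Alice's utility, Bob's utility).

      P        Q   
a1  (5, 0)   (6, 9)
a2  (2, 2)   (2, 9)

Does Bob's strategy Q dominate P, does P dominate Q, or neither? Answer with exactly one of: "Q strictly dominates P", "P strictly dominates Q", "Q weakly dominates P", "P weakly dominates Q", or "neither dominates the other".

Q strictly dominates P

Q's payoffs vs P's, by Alice's action — a1: 9>0, a2: 9>2.
Every comparison favours Q, so Q strictly dominates P.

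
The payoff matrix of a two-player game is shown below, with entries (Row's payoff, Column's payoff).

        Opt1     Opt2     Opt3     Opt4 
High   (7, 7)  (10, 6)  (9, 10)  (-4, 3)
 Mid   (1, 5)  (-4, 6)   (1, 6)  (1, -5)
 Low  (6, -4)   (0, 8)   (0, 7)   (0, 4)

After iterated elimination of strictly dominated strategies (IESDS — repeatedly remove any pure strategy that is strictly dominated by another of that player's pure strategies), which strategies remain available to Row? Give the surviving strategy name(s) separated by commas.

Column Opt1 is eliminated: Opt3 beats it against every remaining row (High: 10>7, Mid: 6>5, Low: 7>-4).
Column's strategy Opt4 is strictly dominated by Opt2 (High: 6>3, Mid: 6>-5, Low: 8>4) and is removed.
Row Mid is eliminated: High beats it against every remaining column (Opt2: 10>-4, Opt3: 9>1).
Row Low is eliminated: High beats it against every remaining column (Opt2: 10>0, Opt3: 9>0).
For Column, Opt3 strictly dominates Opt2 on the remaining rows (High: 10>6); eliminate Opt2.
Among the remaining strategies, none is strictly dominated by another pure strategy of the same player, so the elimination stops.
Surviving strategies — Row: {High}; Column: {Opt3}.

High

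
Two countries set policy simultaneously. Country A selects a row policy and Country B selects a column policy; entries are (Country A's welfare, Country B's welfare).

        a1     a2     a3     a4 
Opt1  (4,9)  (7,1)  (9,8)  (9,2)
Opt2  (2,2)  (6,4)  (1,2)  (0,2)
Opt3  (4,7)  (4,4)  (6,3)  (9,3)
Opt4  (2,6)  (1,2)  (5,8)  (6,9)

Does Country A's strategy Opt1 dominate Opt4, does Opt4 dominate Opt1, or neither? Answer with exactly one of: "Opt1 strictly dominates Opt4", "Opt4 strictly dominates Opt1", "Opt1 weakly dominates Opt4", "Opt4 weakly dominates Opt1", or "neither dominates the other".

Opt1 strictly dominates Opt4

Opt1's payoffs vs Opt4's, by Country B's action — a1: 4>2, a2: 7>1, a3: 9>5, a4: 9>6.
Every comparison favours Opt1, so Opt1 strictly dominates Opt4.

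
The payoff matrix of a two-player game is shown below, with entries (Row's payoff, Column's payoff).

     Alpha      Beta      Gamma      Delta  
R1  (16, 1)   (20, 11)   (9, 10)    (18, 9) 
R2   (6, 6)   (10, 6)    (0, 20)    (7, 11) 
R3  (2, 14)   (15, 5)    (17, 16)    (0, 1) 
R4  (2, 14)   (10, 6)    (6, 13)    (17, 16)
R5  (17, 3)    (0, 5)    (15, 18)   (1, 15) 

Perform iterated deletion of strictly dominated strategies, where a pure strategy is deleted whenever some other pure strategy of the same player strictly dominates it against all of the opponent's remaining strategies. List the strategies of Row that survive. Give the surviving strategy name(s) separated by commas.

Row's strategy R2 is strictly dominated by R1 (Alpha: 16>6, Beta: 20>10, Gamma: 9>0, Delta: 18>7) and is removed.
Row's strategy R4 is strictly dominated by R1 (Alpha: 16>2, Beta: 20>10, Gamma: 9>6, Delta: 18>17) and is removed.
For Column, Gamma strictly dominates Alpha on the remaining rows (R1: 10>1, R3: 16>14, R5: 18>3); eliminate Alpha.
Column Delta is eliminated: Gamma beats it against every remaining row (R1: 10>9, R3: 16>1, R5: 18>15).
Row R5 is eliminated: R3 beats it against every remaining column (Beta: 15>0, Gamma: 17>15).
Among the remaining strategies, none is strictly dominated by another pure strategy of the same player, so the elimination stops.
Surviving strategies — Row: {R1, R3}; Column: {Beta, Gamma}.

R1, R3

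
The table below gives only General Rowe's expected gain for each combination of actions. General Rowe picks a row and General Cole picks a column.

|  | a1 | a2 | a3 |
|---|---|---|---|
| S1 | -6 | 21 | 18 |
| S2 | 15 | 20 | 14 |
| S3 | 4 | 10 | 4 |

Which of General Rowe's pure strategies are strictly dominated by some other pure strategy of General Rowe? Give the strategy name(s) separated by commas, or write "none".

S3

Nothing dominates S1: S2 at a2 (21>20); S3 at a2 (21>10).
Nothing dominates S2: S1 at a1 (15>-6); S3 at a1 (15>4).
S2 strictly dominates S3 — a1: 15>4, a2: 20>10, a3: 14>4.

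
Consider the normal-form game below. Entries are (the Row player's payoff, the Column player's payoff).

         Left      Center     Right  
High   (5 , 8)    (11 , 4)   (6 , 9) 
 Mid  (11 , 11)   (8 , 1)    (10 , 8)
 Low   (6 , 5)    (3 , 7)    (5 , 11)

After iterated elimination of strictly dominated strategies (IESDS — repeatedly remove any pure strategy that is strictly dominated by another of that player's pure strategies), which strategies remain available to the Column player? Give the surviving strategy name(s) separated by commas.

Left

The Row player's strategy Low is strictly dominated by Mid (Left: 11>6, Center: 8>3, Right: 10>5) and is removed.
For the Column player, Left strictly dominates Center on the remaining rows (High: 8>4, Mid: 11>1); eliminate Center.
The Row player's strategy High is strictly dominated by Mid (Left: 11>5, Right: 10>6) and is removed.
For the Column player, Left strictly dominates Right on the remaining rows (Mid: 11>8); eliminate Right.
Among the remaining strategies, none is strictly dominated by another pure strategy of the same player, so the elimination stops.
Surviving strategies — the Row player: {Mid}; the Column player: {Left}.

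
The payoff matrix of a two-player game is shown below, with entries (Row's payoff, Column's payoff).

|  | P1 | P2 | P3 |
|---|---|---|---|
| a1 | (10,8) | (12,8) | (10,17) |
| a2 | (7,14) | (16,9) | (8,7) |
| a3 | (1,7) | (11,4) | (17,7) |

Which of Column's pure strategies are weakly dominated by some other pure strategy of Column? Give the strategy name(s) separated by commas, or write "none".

P2

P1: no other strategy beats it everywhere (P2 at a2 (14>9); P3 at a2 (14>7)).
P2 is weakly dominated by P1 (a1: 8=8, a2: 14>9, a3: 7>4).
P3: no other strategy beats it everywhere (P1 at a1 (17>8); P2 at a1 (17>8)).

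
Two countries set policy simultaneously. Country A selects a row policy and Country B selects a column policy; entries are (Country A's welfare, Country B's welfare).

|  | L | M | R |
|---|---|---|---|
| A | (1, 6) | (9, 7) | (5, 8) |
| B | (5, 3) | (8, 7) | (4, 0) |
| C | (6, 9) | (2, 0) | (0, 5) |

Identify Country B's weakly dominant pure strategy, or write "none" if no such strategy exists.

L fails to dominate M at A (6<7).
M fails to dominate L at C (0<9).
R fails to dominate L at B (0<3).
No single strategy dominates all the others.

none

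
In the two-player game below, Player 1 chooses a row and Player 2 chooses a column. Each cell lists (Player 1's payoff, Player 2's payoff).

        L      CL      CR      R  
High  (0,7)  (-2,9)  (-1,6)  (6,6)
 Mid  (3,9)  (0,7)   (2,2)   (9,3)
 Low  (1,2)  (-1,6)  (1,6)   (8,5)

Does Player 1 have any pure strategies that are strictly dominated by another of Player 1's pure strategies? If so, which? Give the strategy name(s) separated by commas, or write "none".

High, Low

High is strictly dominated by Mid (L: 3>0, CL: 0>-2, CR: 2>-1, R: 9>6).
Mid is not dominated — it holds its own against High at L (3>0); Low at L (3>1).
Mid strictly dominates Low — L: 3>1, CL: 0>-1, CR: 2>1, R: 9>8.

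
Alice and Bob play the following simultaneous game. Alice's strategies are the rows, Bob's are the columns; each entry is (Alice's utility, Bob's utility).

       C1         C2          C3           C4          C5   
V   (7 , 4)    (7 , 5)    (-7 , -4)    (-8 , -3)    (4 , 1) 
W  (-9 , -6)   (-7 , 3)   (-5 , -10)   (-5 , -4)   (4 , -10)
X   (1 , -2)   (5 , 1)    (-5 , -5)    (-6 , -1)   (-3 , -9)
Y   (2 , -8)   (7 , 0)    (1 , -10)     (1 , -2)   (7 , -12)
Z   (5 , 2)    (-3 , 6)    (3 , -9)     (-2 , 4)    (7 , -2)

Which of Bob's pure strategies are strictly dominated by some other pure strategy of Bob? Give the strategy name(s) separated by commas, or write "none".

C1, C3, C4, C5

C1: dominated, since C2 does at least as well everywhere (V: 5>4, W: 3>-6, X: 1>-2, Y: 0>-8, Z: 6>2).
C2: no other strategy beats it everywhere (C1 at V (5>4); C3 at V (5>-4); C4 at V (5>-3); C5 at V (5>1)).
C1 strictly dominates C3 — V: 4>-4, W: -6>-10, X: -2>-5, Y: -8>-10, Z: 2>-9.
C4 is strictly dominated by C2 (V: 5>-3, W: 3>-4, X: 1>-1, Y: 0>-2, Z: 6>4).
C5: dominated, since C1 does at least as well everywhere (V: 4>1, W: -6>-10, X: -2>-9, Y: -8>-12, Z: 2>-2).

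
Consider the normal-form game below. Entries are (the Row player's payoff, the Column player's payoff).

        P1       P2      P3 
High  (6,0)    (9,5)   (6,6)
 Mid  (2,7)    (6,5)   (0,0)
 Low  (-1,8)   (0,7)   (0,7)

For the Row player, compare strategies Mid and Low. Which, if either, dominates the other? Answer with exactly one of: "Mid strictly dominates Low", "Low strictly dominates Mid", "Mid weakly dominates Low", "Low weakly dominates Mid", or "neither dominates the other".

Mid's payoffs vs Low's, by the Column player's action — P1: 2>-1, P2: 6>0, P3: 0=0.
Mid is at least as good everywhere and strictly better somewhere (tied only at P3), so Mid weakly but not strictly dominates Low.

Mid weakly dominates Low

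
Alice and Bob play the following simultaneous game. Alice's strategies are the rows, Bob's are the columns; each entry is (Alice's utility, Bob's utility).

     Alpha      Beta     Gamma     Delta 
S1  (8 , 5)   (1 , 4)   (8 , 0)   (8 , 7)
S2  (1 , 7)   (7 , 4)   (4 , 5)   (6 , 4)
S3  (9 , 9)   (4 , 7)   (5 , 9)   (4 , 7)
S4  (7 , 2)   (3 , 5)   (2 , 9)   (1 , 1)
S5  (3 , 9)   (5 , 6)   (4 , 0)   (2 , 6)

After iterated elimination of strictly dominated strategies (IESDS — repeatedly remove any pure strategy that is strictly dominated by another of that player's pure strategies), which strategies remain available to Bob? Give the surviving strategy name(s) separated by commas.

Alpha, Gamma, Delta

For Alice, S3 strictly dominates S4 on the remaining columns (Alpha: 9>7, Beta: 4>3, Gamma: 5>2, Delta: 4>1); eliminate S4.
Column Beta is eliminated: Alpha beats it against every remaining row (S1: 5>4, S2: 7>4, S3: 9>7, S5: 9>6).
Row S2 is eliminated: S1 beats it against every remaining column (Alpha: 8>1, Gamma: 8>4, Delta: 8>6).
Alice's strategy S5 is strictly dominated by S1 (Alpha: 8>3, Gamma: 8>4, Delta: 8>2) and is removed.
Among the remaining strategies, none is strictly dominated by another pure strategy of the same player, so the elimination stops.
Surviving strategies — Alice: {S1, S3}; Bob: {Alpha, Gamma, Delta}.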